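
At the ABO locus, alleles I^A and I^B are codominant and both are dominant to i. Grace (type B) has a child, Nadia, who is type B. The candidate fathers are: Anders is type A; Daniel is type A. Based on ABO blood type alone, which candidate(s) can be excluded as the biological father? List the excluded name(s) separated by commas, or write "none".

A candidate is excluded only if no genotype consistent with his phenotype could produce a type B child with a type B mother.
Every candidate has at least one consistent genotype combination, so none can be excluded.

none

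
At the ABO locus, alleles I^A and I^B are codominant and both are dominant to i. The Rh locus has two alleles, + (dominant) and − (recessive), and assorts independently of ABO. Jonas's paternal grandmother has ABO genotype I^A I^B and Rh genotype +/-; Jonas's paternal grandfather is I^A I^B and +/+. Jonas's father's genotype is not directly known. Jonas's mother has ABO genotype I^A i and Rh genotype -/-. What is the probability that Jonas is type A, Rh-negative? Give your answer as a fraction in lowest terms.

Jonas's father's ABO genotype from I^A I^B × I^A I^B: 1/4 I^A I^A, 1/2 I^A I^B, 1/4 I^B I^B.
Crossing each possibility with the mother I^A i and summing P(type A): 1/4·1 + 1/2·1/2 + 1/4·0 = 1/2.
Similarly for Rh via the father's Rh distribution: P(Rh-) = 1/4.
Independent loci: 1/2 × 1/4 = 1/8.

1/8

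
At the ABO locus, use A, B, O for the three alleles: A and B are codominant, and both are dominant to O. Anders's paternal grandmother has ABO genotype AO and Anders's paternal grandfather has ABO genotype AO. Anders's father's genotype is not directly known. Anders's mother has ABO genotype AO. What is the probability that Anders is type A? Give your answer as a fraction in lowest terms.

3/4

Anders's father's ABO genotype from AO × AO: 1/4 AA, 1/2 AO, 1/4 OO.
Crossing each possibility with the mother AO and summing P(type A): 1/4·1 + 1/2·3/4 + 1/4·1/2 = 3/4.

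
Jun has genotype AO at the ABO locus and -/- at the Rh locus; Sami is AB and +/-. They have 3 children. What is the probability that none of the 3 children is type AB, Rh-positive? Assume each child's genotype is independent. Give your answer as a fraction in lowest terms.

ABO cross AO × AB → 1/2 A, 1/4 B, 1/4 AB.
Rh cross -/- × +/- → 1/2 Rh+, 1/2 Rh-; so P(type AB, Rh-positive) = 1/4 × 1/2 = 1/8 per child.
P(not type AB, Rh-positive) = 7/8 for one child; (7/8)^3 = 343/512.

343/512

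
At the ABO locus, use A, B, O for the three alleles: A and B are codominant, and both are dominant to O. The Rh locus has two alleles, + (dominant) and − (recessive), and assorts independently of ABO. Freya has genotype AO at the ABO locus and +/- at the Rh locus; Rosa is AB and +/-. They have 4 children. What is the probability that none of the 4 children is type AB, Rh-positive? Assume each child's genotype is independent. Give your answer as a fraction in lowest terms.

28561/65536

ABO cross AO × AB → 1/2 A, 1/4 B, 1/4 AB.
Rh cross +/- × +/- → 3/4 Rh+, 1/4 Rh-; so P(type AB, Rh-positive) = 1/4 × 3/4 = 3/16 per child.
P(not type AB, Rh-positive) = 13/16 for one child; (13/16)^4 = 28561/65536.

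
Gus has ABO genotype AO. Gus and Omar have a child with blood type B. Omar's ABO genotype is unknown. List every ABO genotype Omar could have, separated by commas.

AB, BB, BO

For each candidate genotype of Omar, check whether crossing it with AO can produce every observed child phenotype.
  AA → possible child types {A} ✗
  AB → possible child types {A, B, AB} ✓
  AO → possible child types {O, A} ✗
  BB → possible child types {B, AB} ✓
  BO → possible child types {O, A, B, AB} ✓
  OO → possible child types {O, A} ✗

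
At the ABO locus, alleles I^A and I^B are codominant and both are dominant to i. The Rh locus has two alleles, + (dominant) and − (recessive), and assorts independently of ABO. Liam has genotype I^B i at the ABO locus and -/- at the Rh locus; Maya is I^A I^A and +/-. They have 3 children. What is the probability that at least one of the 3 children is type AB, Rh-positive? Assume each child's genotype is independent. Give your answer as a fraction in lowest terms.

ABO cross I^B i × I^A I^A → 1/2 A, 1/2 AB.
Rh cross -/- × +/- → 1/2 Rh+, 1/2 Rh-; so P(type AB, Rh-positive) = 1/2 × 1/2 = 1/4 per child.
P(none) = (3/4)^3 = 27/64; P(at least one) = 1 − 27/64 = 37/64.

37/64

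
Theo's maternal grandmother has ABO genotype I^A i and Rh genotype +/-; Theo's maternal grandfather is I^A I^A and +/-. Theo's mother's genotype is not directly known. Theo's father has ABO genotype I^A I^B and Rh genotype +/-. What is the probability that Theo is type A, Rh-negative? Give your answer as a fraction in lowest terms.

Theo's mother's ABO genotype from I^A i × I^A I^A: 1/2 I^A I^A, 1/2 I^A i.
Crossing each possibility with the father I^A I^B and summing P(type A): 1/2·1/2 + 1/2·1/2 = 1/2.
Similarly for Rh via the mother's Rh distribution: P(Rh-) = 1/4.
Independent loci: 1/2 × 1/4 = 1/8.

1/8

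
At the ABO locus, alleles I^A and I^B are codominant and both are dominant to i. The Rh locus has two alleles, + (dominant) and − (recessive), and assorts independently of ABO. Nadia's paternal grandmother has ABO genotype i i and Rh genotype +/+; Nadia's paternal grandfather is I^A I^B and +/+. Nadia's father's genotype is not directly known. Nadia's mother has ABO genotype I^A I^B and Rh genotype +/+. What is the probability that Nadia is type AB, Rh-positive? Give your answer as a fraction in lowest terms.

Nadia's father's ABO genotype from i i × I^A I^B: 1/2 I^A i, 1/2 I^B i.
Crossing each possibility with the mother I^A I^B and summing P(type AB): 1/2·1/4 + 1/2·1/4 = 1/4.
Similarly for Rh via the father's Rh distribution: P(Rh+) = 1.
Independent loci: 1/4 × 1 = 1/4.

1/4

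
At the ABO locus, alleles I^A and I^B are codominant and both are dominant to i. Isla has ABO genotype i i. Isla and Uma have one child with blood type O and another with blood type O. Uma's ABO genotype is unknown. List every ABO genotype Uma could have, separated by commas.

I^A i, I^B i, i i

For each candidate genotype of Uma, check whether crossing it with i i can produce every observed child phenotype.
  I^A I^A → possible child types {A} ✗
  I^A I^B → possible child types {A, B} ✗
  I^A i → possible child types {O, A} ✓
  I^B I^B → possible child types {B} ✗
  I^B i → possible child types {O, B} ✓
  i i → possible child types {O} ✓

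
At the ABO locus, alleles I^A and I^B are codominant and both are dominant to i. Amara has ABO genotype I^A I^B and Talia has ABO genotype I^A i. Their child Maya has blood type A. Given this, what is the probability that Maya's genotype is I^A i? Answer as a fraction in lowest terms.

1/2

Cross I^A I^B × I^A i → 1/4 I^A I^A, 1/4 I^A I^B, 1/4 I^A i, 1/4 I^B i.
Type-A genotypes among offspring: I^A I^A (1/4), I^A i (1/4); total 1/2.
P(I^A i | type A) = (1/4) / (1/2) = 1/2.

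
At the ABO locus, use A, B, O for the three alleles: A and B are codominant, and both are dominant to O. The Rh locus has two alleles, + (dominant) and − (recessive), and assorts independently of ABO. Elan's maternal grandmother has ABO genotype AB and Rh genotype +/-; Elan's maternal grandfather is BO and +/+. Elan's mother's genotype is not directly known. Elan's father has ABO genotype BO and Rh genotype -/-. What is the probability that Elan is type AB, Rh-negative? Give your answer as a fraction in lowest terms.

Elan's mother's ABO genotype from AB × BO: 1/4 AB, 1/4 AO, 1/4 BB, 1/4 BO.
Crossing each possibility with the father BO and summing P(type AB): 1/4·1/4 + 1/4·1/4 + 1/4·0 + 1/4·0 = 1/8.
Similarly for Rh via the mother's Rh distribution: P(Rh-) = 1/4.
Independent loci: 1/8 × 1/4 = 1/32.

1/32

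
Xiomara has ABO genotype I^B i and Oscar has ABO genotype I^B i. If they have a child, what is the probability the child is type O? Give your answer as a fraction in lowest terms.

ABO cross I^B i × I^B i → offspring phenotypes: 1/4 O, 3/4 B.
So P(type O) = 1/4.

1/4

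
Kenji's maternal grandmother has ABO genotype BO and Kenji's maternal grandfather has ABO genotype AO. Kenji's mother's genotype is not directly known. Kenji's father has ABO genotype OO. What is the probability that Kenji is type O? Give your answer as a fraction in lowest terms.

Kenji's mother's ABO genotype from BO × AO: 1/4 AB, 1/4 AO, 1/4 BO, 1/4 OO.
Crossing each possibility with the father OO and summing P(type O): 1/4·0 + 1/4·1/2 + 1/4·1/2 + 1/4·1 = 1/2.

1/2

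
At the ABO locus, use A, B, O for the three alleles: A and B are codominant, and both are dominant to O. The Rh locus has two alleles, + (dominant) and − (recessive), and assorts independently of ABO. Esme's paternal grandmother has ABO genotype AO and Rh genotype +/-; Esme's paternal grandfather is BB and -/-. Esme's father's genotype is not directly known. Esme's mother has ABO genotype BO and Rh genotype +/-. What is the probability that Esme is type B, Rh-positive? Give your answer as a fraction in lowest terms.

Esme's father's ABO genotype from AO × BB: 1/2 AB, 1/2 BO.
Crossing each possibility with the mother BO and summing P(type B): 1/2·1/2 + 1/2·3/4 = 5/8.
Similarly for Rh via the father's Rh distribution: P(Rh+) = 5/8.
Independent loci: 5/8 × 5/8 = 25/64.

25/64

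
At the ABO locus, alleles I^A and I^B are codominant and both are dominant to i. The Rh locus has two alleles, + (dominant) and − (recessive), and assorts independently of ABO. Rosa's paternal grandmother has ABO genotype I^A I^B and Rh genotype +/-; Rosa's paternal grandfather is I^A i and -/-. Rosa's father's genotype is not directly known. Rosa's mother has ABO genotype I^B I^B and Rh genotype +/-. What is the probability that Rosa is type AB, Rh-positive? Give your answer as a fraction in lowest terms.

5/16

Rosa's father's ABO genotype from I^A I^B × I^A i: 1/4 I^A I^A, 1/4 I^A I^B, 1/4 I^A i, 1/4 I^B i.
Crossing each possibility with the mother I^B I^B and summing P(type AB): 1/4·1 + 1/4·1/2 + 1/4·1/2 + 1/4·0 = 1/2.
Similarly for Rh via the father's Rh distribution: P(Rh+) = 5/8.
Independent loci: 1/2 × 5/8 = 5/16.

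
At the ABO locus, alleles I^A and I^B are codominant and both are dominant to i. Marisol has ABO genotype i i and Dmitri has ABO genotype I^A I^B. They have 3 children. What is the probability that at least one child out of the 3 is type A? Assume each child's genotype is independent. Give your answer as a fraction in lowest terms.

7/8

ABO cross i i × I^A I^B → 1/2 A, 1/2 B.
So P(type A) = 1/2 per child.
P(none) = (1/2)^3 = 1/8; P(at least one) = 1 − 1/8 = 7/8.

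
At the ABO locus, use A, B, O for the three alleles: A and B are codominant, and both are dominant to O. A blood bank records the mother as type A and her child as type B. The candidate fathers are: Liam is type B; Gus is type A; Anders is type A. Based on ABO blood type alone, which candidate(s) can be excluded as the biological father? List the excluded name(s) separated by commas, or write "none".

Gus, Anders

A candidate is excluded only if no genotype consistent with his phenotype could produce a type B child with a type A mother.
Gus (type A): no genotype consistent with that phenotype can produce a type-B child with a type-A mother.
Anders (type A): no genotype consistent with that phenotype can produce a type-B child with a type-A mother.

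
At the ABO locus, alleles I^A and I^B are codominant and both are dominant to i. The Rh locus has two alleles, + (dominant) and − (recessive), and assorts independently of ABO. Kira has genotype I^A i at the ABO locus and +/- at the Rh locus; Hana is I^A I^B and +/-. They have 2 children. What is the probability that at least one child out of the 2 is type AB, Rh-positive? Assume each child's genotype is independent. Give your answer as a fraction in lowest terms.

ABO cross I^A i × I^A I^B → 1/2 A, 1/4 B, 1/4 AB.
Rh cross +/- × +/- → 3/4 Rh+, 1/4 Rh-; so P(type AB, Rh-positive) = 1/4 × 3/4 = 3/16 per child.
P(none) = (13/16)^2 = 169/256; P(at least one) = 1 − 169/256 = 87/256.

87/256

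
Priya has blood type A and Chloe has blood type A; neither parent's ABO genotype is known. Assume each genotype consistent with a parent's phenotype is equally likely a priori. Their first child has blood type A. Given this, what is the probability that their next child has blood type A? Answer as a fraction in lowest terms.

Possible genotypes: Priya ∈ {AA, AO}; Chloe ∈ {AA, AO}.
Weight each parental genotype pair by prior × P(type-A child):
  AA × AA: posterior weight 4/15; P(next child type A) = 1.
  AA × AO: posterior weight 4/15; P(next child type A) = 1.
  AO × AA: posterior weight 4/15; P(next child type A) = 1.
  AO × AO: posterior weight 1/5; P(next child type A) = 3/4.
Weighted sum = 19/20.

19/20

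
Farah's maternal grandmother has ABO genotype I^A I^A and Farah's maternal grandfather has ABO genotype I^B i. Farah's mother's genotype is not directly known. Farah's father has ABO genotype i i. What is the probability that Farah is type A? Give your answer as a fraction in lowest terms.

1/2

Farah's mother's ABO genotype from I^A I^A × I^B i: 1/2 I^A I^B, 1/2 I^A i.
Crossing each possibility with the father i i and summing P(type A): 1/2·1/2 + 1/2·1/2 = 1/2.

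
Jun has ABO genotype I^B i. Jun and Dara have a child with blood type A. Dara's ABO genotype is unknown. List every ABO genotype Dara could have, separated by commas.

I^A I^A, I^A I^B, I^A i

For each candidate genotype of Dara, check whether crossing it with I^B i can produce every observed child phenotype.
  I^A I^A → possible child types {A, AB} ✓
  I^A I^B → possible child types {A, B, AB} ✓
  I^A i → possible child types {O, A, B, AB} ✓
  I^B I^B → possible child types {B} ✗
  I^B i → possible child types {O, B} ✗
  i i → possible child types {O, B} ✗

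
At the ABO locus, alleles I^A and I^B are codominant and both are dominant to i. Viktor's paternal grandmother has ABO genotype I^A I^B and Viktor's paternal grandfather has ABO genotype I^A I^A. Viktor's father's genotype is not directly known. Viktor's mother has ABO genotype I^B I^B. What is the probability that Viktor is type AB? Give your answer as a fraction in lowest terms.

Viktor's father's ABO genotype from I^A I^B × I^A I^A: 1/2 I^A I^A, 1/2 I^A I^B.
Crossing each possibility with the mother I^B I^B and summing P(type AB): 1/2·1 + 1/2·1/2 = 3/4.

3/4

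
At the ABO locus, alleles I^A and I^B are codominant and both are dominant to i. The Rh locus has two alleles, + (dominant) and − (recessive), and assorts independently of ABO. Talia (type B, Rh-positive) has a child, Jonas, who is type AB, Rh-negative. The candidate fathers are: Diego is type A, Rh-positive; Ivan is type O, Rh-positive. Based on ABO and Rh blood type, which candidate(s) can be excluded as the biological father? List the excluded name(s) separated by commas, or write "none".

A candidate is excluded only if no genotype consistent with his phenotype could produce a type AB, Rh-negative child with a type B, Rh-positive mother.
Ivan (type O, Rh+): no genotype consistent with that phenotype can produce a type-AB Rh- child with a type-B mother.

Ivan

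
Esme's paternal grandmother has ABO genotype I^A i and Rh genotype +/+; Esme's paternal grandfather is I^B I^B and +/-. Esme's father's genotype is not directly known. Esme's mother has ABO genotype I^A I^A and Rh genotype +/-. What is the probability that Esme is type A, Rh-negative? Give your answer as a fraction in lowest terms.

Esme's father's ABO genotype from I^A i × I^B I^B: 1/2 I^A I^B, 1/2 I^B i.
Crossing each possibility with the mother I^A I^A and summing P(type A): 1/2·1/2 + 1/2·1/2 = 1/2.
Similarly for Rh via the father's Rh distribution: P(Rh-) = 1/8.
Independent loci: 1/2 × 1/8 = 1/16.

1/16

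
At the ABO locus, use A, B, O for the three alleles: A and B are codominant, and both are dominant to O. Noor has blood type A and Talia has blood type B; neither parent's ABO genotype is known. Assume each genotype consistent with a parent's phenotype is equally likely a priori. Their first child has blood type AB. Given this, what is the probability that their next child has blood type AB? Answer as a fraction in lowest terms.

Possible genotypes: Noor ∈ {AA, AO}; Talia ∈ {BB, BO}.
Weight each parental genotype pair by prior × P(type-AB child):
  AA × BB: posterior weight 4/9; P(next child type AB) = 1.
  AA × BO: posterior weight 2/9; P(next child type AB) = 1/2.
  AO × BB: posterior weight 2/9; P(next child type AB) = 1/2.
  AO × BO: posterior weight 1/9; P(next child type AB) = 1/4.
Weighted sum = 25/36.

25/36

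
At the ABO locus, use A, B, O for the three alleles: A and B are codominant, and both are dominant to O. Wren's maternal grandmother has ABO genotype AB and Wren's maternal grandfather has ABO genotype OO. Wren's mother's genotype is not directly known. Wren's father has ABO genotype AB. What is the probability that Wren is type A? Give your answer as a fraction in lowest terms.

3/8

Wren's mother's ABO genotype from AB × OO: 1/2 AO, 1/2 BO.
Crossing each possibility with the father AB and summing P(type A): 1/2·1/2 + 1/2·1/4 = 3/8.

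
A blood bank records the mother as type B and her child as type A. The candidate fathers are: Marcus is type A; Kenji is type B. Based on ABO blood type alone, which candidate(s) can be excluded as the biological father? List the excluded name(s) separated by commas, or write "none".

A candidate is excluded only if no genotype consistent with his phenotype could produce a type A child with a type B mother.
Kenji (type B): no genotype consistent with that phenotype can produce a type-A child with a type-B mother.

Kenji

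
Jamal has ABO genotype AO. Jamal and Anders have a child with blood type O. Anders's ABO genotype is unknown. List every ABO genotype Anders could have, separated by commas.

For each candidate genotype of Anders, check whether crossing it with AO can produce every observed child phenotype.
  AA → possible child types {A} ✗
  AB → possible child types {A, B, AB} ✗
  AO → possible child types {O, A} ✓
  BB → possible child types {B, AB} ✗
  BO → possible child types {O, A, B, AB} ✓
  OO → possible child types {O, A} ✓

AO, BO, OO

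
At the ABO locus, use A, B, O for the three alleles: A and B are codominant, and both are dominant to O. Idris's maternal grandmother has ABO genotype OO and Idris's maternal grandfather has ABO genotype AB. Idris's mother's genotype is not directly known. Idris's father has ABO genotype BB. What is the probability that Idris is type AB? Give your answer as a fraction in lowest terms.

Idris's mother's ABO genotype from OO × AB: 1/2 AO, 1/2 BO.
Crossing each possibility with the father BB and summing P(type AB): 1/2·1/2 + 1/2·0 = 1/4.

1/4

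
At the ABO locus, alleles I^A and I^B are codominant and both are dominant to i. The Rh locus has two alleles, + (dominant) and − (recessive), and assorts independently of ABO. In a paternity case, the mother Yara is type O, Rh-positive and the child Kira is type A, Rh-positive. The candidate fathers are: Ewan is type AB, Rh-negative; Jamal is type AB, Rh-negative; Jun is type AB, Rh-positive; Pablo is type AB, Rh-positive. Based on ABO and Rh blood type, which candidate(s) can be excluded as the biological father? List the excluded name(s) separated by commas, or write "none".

A candidate is excluded only if no genotype consistent with his phenotype could produce a type A, Rh-positive child with a type O, Rh-positive mother.
Every candidate has at least one consistent genotype combination, so none can be excluded.

none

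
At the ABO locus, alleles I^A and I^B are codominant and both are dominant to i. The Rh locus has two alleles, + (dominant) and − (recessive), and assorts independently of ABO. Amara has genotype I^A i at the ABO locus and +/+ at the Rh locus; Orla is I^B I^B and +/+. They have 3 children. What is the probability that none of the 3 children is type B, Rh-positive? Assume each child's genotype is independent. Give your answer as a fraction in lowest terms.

ABO cross I^A i × I^B I^B → 1/2 B, 1/2 AB.
Rh cross +/+ × +/+ → 1 Rh+; so P(type B, Rh-positive) = 1/2 × 1 = 1/2 per child.
P(not type B, Rh-positive) = 1/2 for one child; (1/2)^3 = 1/8.

1/8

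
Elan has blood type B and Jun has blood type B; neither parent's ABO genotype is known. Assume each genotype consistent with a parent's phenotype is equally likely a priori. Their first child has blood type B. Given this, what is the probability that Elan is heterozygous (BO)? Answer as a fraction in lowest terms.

Possible genotypes: Elan ∈ {BB, BO}; Jun ∈ {BB, BO}.
Weight each parental genotype pair by prior × P(type-B child):
  BB × BB: posterior weight 4/15.
  BB × BO: posterior weight 4/15.
  BO × BB: posterior weight 4/15.
  BO × BO: posterior weight 1/5.
Sum the posterior weight over pairs where Elan is BO: 7/15.

7/15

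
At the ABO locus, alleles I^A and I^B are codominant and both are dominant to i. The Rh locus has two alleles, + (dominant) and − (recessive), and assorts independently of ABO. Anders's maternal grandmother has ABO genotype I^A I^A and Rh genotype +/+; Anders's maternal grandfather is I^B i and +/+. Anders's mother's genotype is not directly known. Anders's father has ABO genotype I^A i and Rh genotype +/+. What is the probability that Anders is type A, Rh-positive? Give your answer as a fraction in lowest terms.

5/8

Anders's mother's ABO genotype from I^A I^A × I^B i: 1/2 I^A I^B, 1/2 I^A i.
Crossing each possibility with the father I^A i and summing P(type A): 1/2·1/2 + 1/2·3/4 = 5/8.
Similarly for Rh via the mother's Rh distribution: P(Rh+) = 1.
Independent loci: 5/8 × 1 = 5/8.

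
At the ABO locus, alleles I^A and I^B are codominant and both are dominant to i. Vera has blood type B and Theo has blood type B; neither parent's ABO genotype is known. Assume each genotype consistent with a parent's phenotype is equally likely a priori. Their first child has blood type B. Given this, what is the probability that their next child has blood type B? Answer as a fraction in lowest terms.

Possible genotypes: Vera ∈ {I^B I^B, I^B i}; Theo ∈ {I^B I^B, I^B i}.
Weight each parental genotype pair by prior × P(type-B child):
  I^B I^B × I^B I^B: posterior weight 4/15; P(next child type B) = 1.
  I^B I^B × I^B i: posterior weight 4/15; P(next child type B) = 1.
  I^B i × I^B I^B: posterior weight 4/15; P(next child type B) = 1.
  I^B i × I^B i: posterior weight 1/5; P(next child type B) = 3/4.
Weighted sum = 19/20.

19/20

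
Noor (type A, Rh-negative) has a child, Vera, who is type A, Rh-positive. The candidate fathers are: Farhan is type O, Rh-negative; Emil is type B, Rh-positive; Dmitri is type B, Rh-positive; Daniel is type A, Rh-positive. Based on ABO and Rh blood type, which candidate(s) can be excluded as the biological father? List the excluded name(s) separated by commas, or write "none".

Farhan

A candidate is excluded only if no genotype consistent with his phenotype could produce a type A, Rh-positive child with a type A, Rh-negative mother.
Farhan (type O, Rh-): no genotype consistent with that phenotype can produce a type-A Rh+ child with a type-A mother.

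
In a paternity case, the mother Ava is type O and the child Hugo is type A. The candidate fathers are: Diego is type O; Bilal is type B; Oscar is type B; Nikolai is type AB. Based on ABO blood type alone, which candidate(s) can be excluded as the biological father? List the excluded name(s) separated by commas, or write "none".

Diego, Bilal, Oscar

A candidate is excluded only if no genotype consistent with his phenotype could produce a type A child with a type O mother.
Diego (type O): no genotype consistent with that phenotype can produce a type-A child with a type-O mother.
Bilal (type B): no genotype consistent with that phenotype can produce a type-A child with a type-O mother.
Oscar (type B): no genotype consistent with that phenotype can produce a type-A child with a type-O mother.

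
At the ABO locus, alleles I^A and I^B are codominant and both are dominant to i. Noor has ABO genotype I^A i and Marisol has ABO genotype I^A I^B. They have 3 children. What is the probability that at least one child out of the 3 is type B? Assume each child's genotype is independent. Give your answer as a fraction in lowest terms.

ABO cross I^A i × I^A I^B → 1/2 A, 1/4 B, 1/4 AB.
So P(type B) = 1/4 per child.
P(none) = (3/4)^3 = 27/64; P(at least one) = 1 − 27/64 = 37/64.

37/64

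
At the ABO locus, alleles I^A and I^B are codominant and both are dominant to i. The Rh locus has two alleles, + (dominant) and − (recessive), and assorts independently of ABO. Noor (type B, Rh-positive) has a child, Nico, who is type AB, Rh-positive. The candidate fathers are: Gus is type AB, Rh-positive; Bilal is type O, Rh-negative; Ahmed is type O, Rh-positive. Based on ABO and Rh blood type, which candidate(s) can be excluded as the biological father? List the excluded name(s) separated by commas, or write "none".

A candidate is excluded only if no genotype consistent with his phenotype could produce a type AB, Rh-positive child with a type B, Rh-positive mother.
Bilal (type O, Rh-): no genotype consistent with that phenotype can produce a type-AB Rh+ child with a type-B mother.
Ahmed (type O, Rh+): no genotype consistent with that phenotype can produce a type-AB Rh+ child with a type-B mother.

Bilal, Ahmed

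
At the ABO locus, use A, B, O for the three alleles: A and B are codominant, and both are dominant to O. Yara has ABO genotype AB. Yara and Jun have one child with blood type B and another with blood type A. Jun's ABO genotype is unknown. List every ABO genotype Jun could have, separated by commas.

AB, AO, BO, OO

For each candidate genotype of Jun, check whether crossing it with AB can produce every observed child phenotype.
  AA → possible child types {A, AB} ✗
  AB → possible child types {A, B, AB} ✓
  AO → possible child types {A, B, AB} ✓
  BB → possible child types {B, AB} ✗
  BO → possible child types {A, B, AB} ✓
  OO → possible child types {A, B} ✓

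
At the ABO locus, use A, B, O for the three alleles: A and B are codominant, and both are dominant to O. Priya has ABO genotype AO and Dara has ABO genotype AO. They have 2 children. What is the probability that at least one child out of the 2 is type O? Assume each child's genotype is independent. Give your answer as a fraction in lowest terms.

7/16

ABO cross AO × AO → 1/4 O, 3/4 A.
So P(type O) = 1/4 per child.
P(none) = (3/4)^2 = 9/16; P(at least one) = 1 − 9/16 = 7/16.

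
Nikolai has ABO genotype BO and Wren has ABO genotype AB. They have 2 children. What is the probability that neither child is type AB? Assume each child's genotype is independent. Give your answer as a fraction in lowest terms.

9/16

ABO cross BO × AB → 1/4 A, 1/2 B, 1/4 AB.
So P(type AB) = 1/4 per child.
P(not type AB) = 3/4 for one child; (3/4)^2 = 9/16.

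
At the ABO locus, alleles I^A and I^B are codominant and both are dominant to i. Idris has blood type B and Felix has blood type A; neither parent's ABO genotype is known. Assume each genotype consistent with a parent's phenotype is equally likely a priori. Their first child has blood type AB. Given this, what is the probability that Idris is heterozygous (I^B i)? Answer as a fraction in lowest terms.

1/3

Possible genotypes: Idris ∈ {I^B I^B, I^B i}; Felix ∈ {I^A I^A, I^A i}.
Weight each parental genotype pair by prior × P(type-AB child):
  I^B I^B × I^A I^A: posterior weight 4/9.
  I^B I^B × I^A i: posterior weight 2/9.
  I^B i × I^A I^A: posterior weight 2/9.
  I^B i × I^A i: posterior weight 1/9.
Sum the posterior weight over pairs where Idris is I^B i: 1/3.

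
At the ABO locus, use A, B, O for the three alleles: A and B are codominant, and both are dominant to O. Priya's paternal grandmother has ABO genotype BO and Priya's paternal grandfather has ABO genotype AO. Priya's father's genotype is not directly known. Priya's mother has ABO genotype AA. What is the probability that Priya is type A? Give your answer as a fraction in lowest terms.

3/4

Priya's father's ABO genotype from BO × AO: 1/4 AB, 1/4 AO, 1/4 BO, 1/4 OO.
Crossing each possibility with the mother AA and summing P(type A): 1/4·1/2 + 1/4·1 + 1/4·1/2 + 1/4·1 = 3/4.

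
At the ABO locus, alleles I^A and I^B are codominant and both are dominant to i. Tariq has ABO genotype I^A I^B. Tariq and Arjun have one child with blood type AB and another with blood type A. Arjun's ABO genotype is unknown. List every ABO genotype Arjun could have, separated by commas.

I^A I^A, I^A I^B, I^A i, I^B i

For each candidate genotype of Arjun, check whether crossing it with I^A I^B can produce every observed child phenotype.
  I^A I^A → possible child types {A, AB} ✓
  I^A I^B → possible child types {A, B, AB} ✓
  I^A i → possible child types {A, B, AB} ✓
  I^B I^B → possible child types {B, AB} ✗
  I^B i → possible child types {A, B, AB} ✓
  i i → possible child types {A, B} ✗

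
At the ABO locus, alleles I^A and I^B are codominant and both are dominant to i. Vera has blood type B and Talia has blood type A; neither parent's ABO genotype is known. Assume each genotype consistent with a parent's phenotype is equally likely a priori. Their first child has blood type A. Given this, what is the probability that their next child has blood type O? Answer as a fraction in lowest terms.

Possible genotypes: Vera ∈ {I^B I^B, I^B i}; Talia ∈ {I^A I^A, I^A i}.
Weight each parental genotype pair by prior × P(type-A child):
  I^B i × I^A I^A: posterior weight 2/3; P(next child type O) = 0.
  I^B i × I^A i: posterior weight 1/3; P(next child type O) = 1/4.
Weighted sum = 1/12.

1/12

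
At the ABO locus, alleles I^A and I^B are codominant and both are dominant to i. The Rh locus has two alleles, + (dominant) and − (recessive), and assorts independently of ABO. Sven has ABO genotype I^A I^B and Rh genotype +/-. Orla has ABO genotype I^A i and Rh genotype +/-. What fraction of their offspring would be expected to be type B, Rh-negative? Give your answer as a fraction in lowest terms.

ABO cross I^A I^B × I^A i → offspring phenotypes: 1/2 A, 1/4 B, 1/4 AB.
Rh cross +/- × +/- → 3/4 Rh+, 1/4 Rh-.
Independent loci: P(type B, Rh-negative) = 1/4 × 1/4 = 1/16.

1/16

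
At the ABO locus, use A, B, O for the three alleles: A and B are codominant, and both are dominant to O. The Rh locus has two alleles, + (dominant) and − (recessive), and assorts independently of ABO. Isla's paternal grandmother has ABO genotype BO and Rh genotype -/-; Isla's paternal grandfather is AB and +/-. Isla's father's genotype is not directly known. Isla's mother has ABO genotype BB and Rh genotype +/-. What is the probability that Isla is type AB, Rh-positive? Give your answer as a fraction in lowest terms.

5/32

Isla's father's ABO genotype from BO × AB: 1/4 AB, 1/4 AO, 1/4 BB, 1/4 BO.
Crossing each possibility with the mother BB and summing P(type AB): 1/4·1/2 + 1/4·1/2 + 1/4·0 + 1/4·0 = 1/4.
Similarly for Rh via the father's Rh distribution: P(Rh+) = 5/8.
Independent loci: 1/4 × 5/8 = 5/32.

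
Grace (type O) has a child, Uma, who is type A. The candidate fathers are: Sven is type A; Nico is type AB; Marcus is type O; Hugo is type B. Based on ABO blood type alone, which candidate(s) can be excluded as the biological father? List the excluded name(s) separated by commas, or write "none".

Marcus, Hugo

A candidate is excluded only if no genotype consistent with his phenotype could produce a type A child with a type O mother.
Marcus (type O): no genotype consistent with that phenotype can produce a type-A child with a type-O mother.
Hugo (type B): no genotype consistent with that phenotype can produce a type-A child with a type-O mother.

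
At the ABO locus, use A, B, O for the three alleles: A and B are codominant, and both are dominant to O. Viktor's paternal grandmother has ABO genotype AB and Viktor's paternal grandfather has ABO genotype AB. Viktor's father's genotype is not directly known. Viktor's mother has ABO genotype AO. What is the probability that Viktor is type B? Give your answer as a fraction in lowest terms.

1/4

Viktor's father's ABO genotype from AB × AB: 1/4 AA, 1/2 AB, 1/4 BB.
Crossing each possibility with the mother AO and summing P(type B): 1/4·0 + 1/2·1/4 + 1/4·1/2 = 1/4.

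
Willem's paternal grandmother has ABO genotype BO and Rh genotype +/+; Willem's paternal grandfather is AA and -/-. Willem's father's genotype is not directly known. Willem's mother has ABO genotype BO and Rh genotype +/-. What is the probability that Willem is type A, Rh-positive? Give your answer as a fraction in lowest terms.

Willem's father's ABO genotype from BO × AA: 1/2 AB, 1/2 AO.
Crossing each possibility with the mother BO and summing P(type A): 1/2·1/4 + 1/2·1/4 = 1/4.
Similarly for Rh via the father's Rh distribution: P(Rh+) = 3/4.
Independent loci: 1/4 × 3/4 = 3/16.

3/16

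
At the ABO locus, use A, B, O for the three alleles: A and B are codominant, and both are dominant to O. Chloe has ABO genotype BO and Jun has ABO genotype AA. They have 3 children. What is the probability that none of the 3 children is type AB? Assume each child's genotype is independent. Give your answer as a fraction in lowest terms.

ABO cross BO × AA → 1/2 A, 1/2 AB.
So P(type AB) = 1/2 per child.
P(not type AB) = 1/2 for one child; (1/2)^3 = 1/8.

1/8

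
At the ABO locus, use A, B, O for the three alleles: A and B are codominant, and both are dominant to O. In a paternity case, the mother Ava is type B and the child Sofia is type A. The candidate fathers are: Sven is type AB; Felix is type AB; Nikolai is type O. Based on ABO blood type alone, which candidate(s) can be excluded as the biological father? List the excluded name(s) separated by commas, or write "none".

Nikolai

A candidate is excluded only if no genotype consistent with his phenotype could produce a type A child with a type B mother.
Nikolai (type O): no genotype consistent with that phenotype can produce a type-A child with a type-B mother.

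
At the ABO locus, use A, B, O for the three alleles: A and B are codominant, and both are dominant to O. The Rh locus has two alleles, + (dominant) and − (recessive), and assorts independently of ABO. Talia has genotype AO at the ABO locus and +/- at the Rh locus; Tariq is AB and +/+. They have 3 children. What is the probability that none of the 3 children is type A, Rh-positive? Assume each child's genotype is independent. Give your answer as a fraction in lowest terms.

1/8

ABO cross AO × AB → 1/2 A, 1/4 B, 1/4 AB.
Rh cross +/- × +/+ → 1 Rh+; so P(type A, Rh-positive) = 1/2 × 1 = 1/2 per child.
P(not type A, Rh-positive) = 1/2 for one child; (1/2)^3 = 1/8.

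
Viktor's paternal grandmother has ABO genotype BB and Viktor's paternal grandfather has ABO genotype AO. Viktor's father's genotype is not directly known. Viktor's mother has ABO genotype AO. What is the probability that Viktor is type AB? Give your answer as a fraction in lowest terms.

1/4

Viktor's father's ABO genotype from BB × AO: 1/2 AB, 1/2 BO.
Crossing each possibility with the mother AO and summing P(type AB): 1/2·1/4 + 1/2·1/4 = 1/4.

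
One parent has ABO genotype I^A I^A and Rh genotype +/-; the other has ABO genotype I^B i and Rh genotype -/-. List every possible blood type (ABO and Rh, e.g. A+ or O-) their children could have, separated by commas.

Gametes from I^A I^A × I^B i give offspring ABO genotypes I^A I^B, I^A i, i.e. phenotypes A, AB.
Rh cross +/- × -/- → phenotypes Rh+, Rh-.
Combining independently: A+, A-, AB+, AB-.

A+, A-, AB+, AB-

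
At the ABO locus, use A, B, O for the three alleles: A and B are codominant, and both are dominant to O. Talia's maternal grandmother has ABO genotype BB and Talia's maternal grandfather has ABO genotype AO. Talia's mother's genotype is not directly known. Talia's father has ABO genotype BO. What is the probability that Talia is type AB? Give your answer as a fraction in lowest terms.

Talia's mother's ABO genotype from BB × AO: 1/2 AB, 1/2 BO.
Crossing each possibility with the father BO and summing P(type AB): 1/2·1/4 + 1/2·0 = 1/8.

1/8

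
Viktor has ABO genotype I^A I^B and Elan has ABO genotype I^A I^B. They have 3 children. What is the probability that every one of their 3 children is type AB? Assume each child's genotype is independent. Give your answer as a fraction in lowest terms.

ABO cross I^A I^B × I^A I^B → 1/4 A, 1/4 B, 1/2 AB.
So P(type AB) = 1/2 per child.
All 3 independent: (1/2)^3 = 1/8.

1/8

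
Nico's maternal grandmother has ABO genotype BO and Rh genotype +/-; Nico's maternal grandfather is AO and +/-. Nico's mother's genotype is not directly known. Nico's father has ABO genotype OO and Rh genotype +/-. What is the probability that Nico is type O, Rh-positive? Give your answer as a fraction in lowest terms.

Nico's mother's ABO genotype from BO × AO: 1/4 AB, 1/4 AO, 1/4 BO, 1/4 OO.
Crossing each possibility with the father OO and summing P(type O): 1/4·0 + 1/4·1/2 + 1/4·1/2 + 1/4·1 = 1/2.
Similarly for Rh via the mother's Rh distribution: P(Rh+) = 3/4.
Independent loci: 1/2 × 3/4 = 3/8.

3/8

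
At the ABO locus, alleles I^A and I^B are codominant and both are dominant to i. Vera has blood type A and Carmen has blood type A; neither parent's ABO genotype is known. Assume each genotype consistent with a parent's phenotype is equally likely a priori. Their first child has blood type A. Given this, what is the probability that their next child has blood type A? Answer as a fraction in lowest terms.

Possible genotypes: Vera ∈ {I^A I^A, I^A i}; Carmen ∈ {I^A I^A, I^A i}.
Weight each parental genotype pair by prior × P(type-A child):
  I^A I^A × I^A I^A: posterior weight 4/15; P(next child type A) = 1.
  I^A I^A × I^A i: posterior weight 4/15; P(next child type A) = 1.
  I^A i × I^A I^A: posterior weight 4/15; P(next child type A) = 1.
  I^A i × I^A i: posterior weight 1/5; P(next child type A) = 3/4.
Weighted sum = 19/20.

19/20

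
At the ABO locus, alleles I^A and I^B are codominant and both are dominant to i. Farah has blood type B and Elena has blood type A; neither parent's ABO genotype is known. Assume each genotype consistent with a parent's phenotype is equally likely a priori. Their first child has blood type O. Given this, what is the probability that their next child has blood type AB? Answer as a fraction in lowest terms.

1/4

Possible genotypes: Farah ∈ {I^B I^B, I^B i}; Elena ∈ {I^A I^A, I^A i}.
Weight each parental genotype pair by prior × P(type-O child):
  I^B i × I^A i: posterior weight 1; P(next child type AB) = 1/4.
Weighted sum = 1/4.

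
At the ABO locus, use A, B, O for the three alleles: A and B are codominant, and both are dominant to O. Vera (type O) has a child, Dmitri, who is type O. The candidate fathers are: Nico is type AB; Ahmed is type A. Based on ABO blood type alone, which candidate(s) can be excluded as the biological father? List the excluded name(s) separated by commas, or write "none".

A candidate is excluded only if no genotype consistent with his phenotype could produce a type O child with a type O mother.
Nico (type AB): no genotype consistent with that phenotype can produce a type-O child with a type-O mother.

Nico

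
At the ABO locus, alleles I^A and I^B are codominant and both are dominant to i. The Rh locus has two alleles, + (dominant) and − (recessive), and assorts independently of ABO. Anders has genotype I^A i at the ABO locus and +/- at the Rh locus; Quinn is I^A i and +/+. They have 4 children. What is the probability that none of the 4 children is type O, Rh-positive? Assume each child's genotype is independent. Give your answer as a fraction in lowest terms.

81/256

ABO cross I^A i × I^A i → 1/4 O, 3/4 A.
Rh cross +/- × +/+ → 1 Rh+; so P(type O, Rh-positive) = 1/4 × 1 = 1/4 per child.
P(not type O, Rh-positive) = 3/4 for one child; (3/4)^4 = 81/256.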